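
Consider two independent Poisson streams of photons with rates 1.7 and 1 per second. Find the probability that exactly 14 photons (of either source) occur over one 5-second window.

Independent Poisson processes superpose: combined rate λ = 1.7 + 1 = 2.7 per second.
Over the interval, μ = 2.7 × 5 = 13.5 (a 5-second window = 5 seconds).
P(N = 14) = e^(−13.5) · 13.5^14/14! ≈ 0.1050.

0.1050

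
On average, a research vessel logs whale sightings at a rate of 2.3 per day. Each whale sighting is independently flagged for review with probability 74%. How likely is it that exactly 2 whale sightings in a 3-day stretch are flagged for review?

Thinning: the whale sightings that are flagged for review themselves form a Poisson process with rate 0.74 × 2.3 = 1.702 per day.
Over the interval, μ = 1.702 × 3 = 5.106 (a 3-day stretch = 3 days).
P(N = 2) = e^(−5.106) · 5.106^2/2! ≈ 0.0790.

0.0790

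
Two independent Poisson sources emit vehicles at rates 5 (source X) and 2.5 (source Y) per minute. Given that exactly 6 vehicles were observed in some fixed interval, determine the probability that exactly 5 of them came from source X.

Given the total, each event is independently from source X with probability p = λ_X/(λ_X+λ_Y) = 5/7.5 ≈ 0.6667.
So K ~ Binomial(6, 5/7.5): P(K = 5) = C(6,5) · (5/7.5)^5 · (2.5/7.5)^1 ≈ 0.2634.

0.2634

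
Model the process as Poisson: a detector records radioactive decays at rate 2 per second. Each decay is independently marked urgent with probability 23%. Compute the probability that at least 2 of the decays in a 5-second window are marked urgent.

Thinning: the decays that are marked urgent themselves form a Poisson process with rate 0.23 × 2 = 0.46 per second.
Over the interval, μ = 0.46 × 5 = 2.3 (a 5-second window = 5 seconds).
P(N ≥ 2) = 1 − P(N ≤ 1) ≈ 0.6691.

0.6691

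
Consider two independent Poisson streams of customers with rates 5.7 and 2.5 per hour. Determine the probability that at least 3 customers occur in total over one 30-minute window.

0.7762

Independent Poisson processes superpose: combined rate λ = 5.7 + 2.5 = 8.2 per hour.
Over the interval, μ = 8.2 × 0.5 = 4.1 (a 30-minute window = 0.5 hours).
P(N ≥ 3) = 1 − P(N ≤ 2) ≈ 0.7762.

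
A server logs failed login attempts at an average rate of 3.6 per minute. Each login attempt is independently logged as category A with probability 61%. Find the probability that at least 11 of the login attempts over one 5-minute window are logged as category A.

Thinning: the login attempts that are logged as category A themselves form a Poisson process with rate 0.61 × 3.6 = 2.196 per minute.
Over the interval, μ = 2.196 × 5 = 10.98 (a 5-minute window = 5 minutes).
P(N ≥ 11) = 1 − P(N ≤ 10) ≈ 0.5377.

0.5377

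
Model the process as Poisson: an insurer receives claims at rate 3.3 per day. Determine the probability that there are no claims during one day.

With mean μ = 3.3 per day,
P(N = 0) = e^(−μ) μ^0/0! = e^(−3.3) · 3.3^0/1 ≈ 0.0369.

0.0369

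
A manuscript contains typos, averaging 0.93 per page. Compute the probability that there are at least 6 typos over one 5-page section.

0.3229

Over the interval, μ = 0.93 × 5 = 4.65 (a 5-page section = 5 pages).
P(N ≥ 6) = 1 − P(N ≤ 5) = 1 − Σ_{j=0}^{5} e^(−μ) μ^j/j! ≈ 0.3229.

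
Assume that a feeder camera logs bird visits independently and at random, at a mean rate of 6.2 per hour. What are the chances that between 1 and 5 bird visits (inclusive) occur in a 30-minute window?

Over the interval, μ = 6.2 × 0.5 = 3.1 (a 30-minute window = 0.5 hours).
P(1 ≤ N ≤ 5) = Σ_{j=1}^{5} e^(−3.1) · 3.1^j/j! ≈ 0.8606.

0.8606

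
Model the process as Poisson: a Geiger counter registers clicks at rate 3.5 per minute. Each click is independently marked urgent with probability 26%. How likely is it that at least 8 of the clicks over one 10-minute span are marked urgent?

Thinning: the clicks that are marked urgent themselves form a Poisson process with rate 0.26 × 3.5 = 0.91 per minute.
Over the interval, μ = 0.91 × 10 = 9.1 (a 10-minute span = 10 minutes).
P(N ≥ 8) = 1 − P(N ≤ 7) ≈ 0.6877.

0.6877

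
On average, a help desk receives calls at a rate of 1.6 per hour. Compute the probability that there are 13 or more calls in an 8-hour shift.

0.5147

Over the interval, μ = 1.6 × 8 = 12.8 (an 8-hour shift = 8 hours).
P(N ≥ 13) = 1 − P(N ≤ 12) = 1 − Σ_{j=0}^{12} e^(−μ) μ^j/j! ≈ 0.5147.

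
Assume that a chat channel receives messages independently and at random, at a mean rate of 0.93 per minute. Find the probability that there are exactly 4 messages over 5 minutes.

0.1863

Over the interval, μ = 0.93 × 5 = 4.65 (5 minutes).
P(N = 4) = e^(−μ) μ^4/4! = e^(−4.65) · 4.65^4/24 ≈ 0.1863.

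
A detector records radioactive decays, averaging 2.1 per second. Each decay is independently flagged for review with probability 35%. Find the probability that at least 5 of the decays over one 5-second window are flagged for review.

0.3080

Thinning: the decays that are flagged for review themselves form a Poisson process with rate 0.35 × 2.1 = 0.735 per second.
Over the interval, μ = 0.735 × 5 = 3.675 (a 5-second window = 5 seconds).
P(N ≥ 5) = 1 − P(N ≤ 4) ≈ 0.3080.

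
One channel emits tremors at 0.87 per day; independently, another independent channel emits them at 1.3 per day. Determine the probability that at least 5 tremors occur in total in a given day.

Independent Poisson processes superpose: combined rate λ = 0.87 + 1.3 = 2.17 per day.
So μ = 2.17.
P(N ≥ 5) = 1 − P(N ≤ 4) ≈ 0.0693.

0.0693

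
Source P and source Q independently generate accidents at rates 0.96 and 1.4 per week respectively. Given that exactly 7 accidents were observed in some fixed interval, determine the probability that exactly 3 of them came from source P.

Given the total, each event is independently from source P with probability p = λ_P/(λ_P+λ_Q) = 0.96/2.36 ≈ 0.4068.
So K ~ Binomial(7, 0.96/2.36): P(K = 3) = C(7,3) · (0.96/2.36)^3 · (1.4/2.36)^4 ≈ 0.2917.

0.2917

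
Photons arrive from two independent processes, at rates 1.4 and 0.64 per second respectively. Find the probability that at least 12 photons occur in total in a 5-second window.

0.3262

Independent Poisson processes superpose: combined rate λ = 1.4 + 0.64 = 2.04 per second.
Over the interval, μ = 2.04 × 5 = 10.2 (a 5-second window = 5 seconds).
P(N ≥ 12) = 1 − P(N ≤ 11) ≈ 0.3262.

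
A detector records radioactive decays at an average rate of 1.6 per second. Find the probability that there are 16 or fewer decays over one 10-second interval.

0.5660

Over the interval, μ = 1.6 × 10 = 16 (a 10-second interval = 10 seconds).
P(N ≤ 16) = Σ_{j=0}^{16} e^(−μ) μ^j/j! ≈ 0.5660.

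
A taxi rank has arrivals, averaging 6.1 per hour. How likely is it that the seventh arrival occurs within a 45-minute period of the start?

Over the interval, μ = 6.1 × 0.75 = 4.575 (a 45-minute period = 0.75 hours).
The seventh arrival falls in the interval iff at least 7 events occur there: P(S_7 ≤ t) = P(N ≥ 7) = 1 − P(N ≤ 6) ≈ 0.1787.

0.1787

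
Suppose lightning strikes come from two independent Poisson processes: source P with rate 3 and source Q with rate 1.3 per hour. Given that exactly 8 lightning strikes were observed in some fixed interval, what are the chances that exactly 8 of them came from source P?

0.0561

Given the total, each event is independently from source P with probability p = λ_P/(λ_P+λ_Q) = 3/4.3 ≈ 0.6977.
So K ~ Binomial(8, 3/4.3): P(K = 8) = C(8,8) · (3/4.3)^8 · (1.3/4.3)^0 ≈ 0.0561.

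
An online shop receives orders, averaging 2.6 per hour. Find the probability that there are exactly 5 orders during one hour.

0.0735

With mean μ = 2.6 per hour,
P(N = 5) = e^(−μ) μ^5/5! = e^(−2.6) · 2.6^5/120 ≈ 0.0735.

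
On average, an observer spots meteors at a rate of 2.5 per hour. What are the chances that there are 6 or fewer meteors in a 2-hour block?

Over the interval, μ = 2.5 × 2 = 5 (a 2-hour block = 2 hours).
P(N ≤ 6) = Σ_{j=0}^{6} e^(−μ) μ^j/j! ≈ 0.7622.

0.7622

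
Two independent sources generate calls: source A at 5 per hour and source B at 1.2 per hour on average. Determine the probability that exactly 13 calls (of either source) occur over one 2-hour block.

0.1084

Independent Poisson processes superpose: combined rate λ = 5 + 1.2 = 6.2 per hour.
Over the interval, μ = 6.2 × 2 = 12.4 (a 2-hour block = 2 hours).
P(N = 13) = e^(−12.4) · 12.4^13/13! ≈ 0.1084.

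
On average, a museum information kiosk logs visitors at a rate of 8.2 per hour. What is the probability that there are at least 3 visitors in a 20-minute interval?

0.5145

Over the interval, μ = 8.2 × 1/3 ≈ 2.73333 (a 20-minute interval = 1/3 hours).
P(N ≥ 3) = 1 − P(N ≤ 2) = 1 − Σ_{j=0}^{2} e^(−μ) μ^j/j! ≈ 0.5145.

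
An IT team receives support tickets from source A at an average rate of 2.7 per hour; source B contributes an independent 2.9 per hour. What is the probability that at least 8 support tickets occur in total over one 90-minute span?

0.6013

Independent Poisson processes superpose: combined rate λ = 2.7 + 2.9 = 5.6 per hour.
Over the interval, μ = 5.6 × 1.5 = 8.4 (a 90-minute span = 1.5 hours).
P(N ≥ 8) = 1 − P(N ≤ 7) ≈ 0.6013.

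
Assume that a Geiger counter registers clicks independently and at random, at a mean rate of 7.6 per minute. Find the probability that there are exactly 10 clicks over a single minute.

With mean μ = 7.6 per minute,
P(N = 10) = e^(−μ) μ^10/10! = e^(−7.6) · 7.6^10/3628800 ≈ 0.0887.

0.0887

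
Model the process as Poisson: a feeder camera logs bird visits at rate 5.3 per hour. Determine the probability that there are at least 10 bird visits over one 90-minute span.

0.2772

Over the interval, μ = 5.3 × 1.5 = 7.95 (a 90-minute span = 1.5 hours).
P(N ≥ 10) = 1 − P(N ≤ 9) = 1 − Σ_{j=0}^{9} e^(−μ) μ^j/j! ≈ 0.2772.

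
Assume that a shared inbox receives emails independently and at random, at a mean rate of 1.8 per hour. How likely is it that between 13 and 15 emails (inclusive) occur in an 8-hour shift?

Over the interval, μ = 1.8 × 8 = 14.4 (an 8-hour shift = 8 hours).
P(13 ≤ N ≤ 15) = Σ_{j=13}^{15} e^(−14.4) · 14.4^j/j! ≈ 0.3090.

0.3090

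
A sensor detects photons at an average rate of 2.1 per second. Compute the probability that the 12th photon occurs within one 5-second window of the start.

0.3613

Over the interval, μ = 2.1 × 5 = 10.5 (a 5-second window = 5 seconds).
The 12th arrival falls in the interval iff at least 12 events occur there: P(S_12 ≤ t) = P(N ≥ 12) = 1 − P(N ≤ 11) ≈ 0.3613.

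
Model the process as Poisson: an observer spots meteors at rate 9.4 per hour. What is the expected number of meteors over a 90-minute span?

E[N] = λt = 9.4 × 1.5 = 14.1 (a 90-minute span = 1.5 hours).

14.1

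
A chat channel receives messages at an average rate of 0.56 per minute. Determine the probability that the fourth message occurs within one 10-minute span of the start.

0.8094

Over the interval, μ = 0.56 × 10 = 5.6 (a 10-minute span = 10 minutes).
The fourth arrival falls in the interval iff at least 4 events occur there: P(S_4 ≤ t) = P(N ≥ 4) = 1 − P(N ≤ 3) ≈ 0.8094.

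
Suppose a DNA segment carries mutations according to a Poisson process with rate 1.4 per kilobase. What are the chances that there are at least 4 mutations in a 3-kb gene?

Over the interval, μ = 1.4 × 3 = 4.2 (a 3-kb gene = 3 kilobases).
P(N ≥ 4) = 1 − P(N ≤ 3) = 1 − Σ_{j=0}^{3} e^(−μ) μ^j/j! ≈ 0.6046.

0.6046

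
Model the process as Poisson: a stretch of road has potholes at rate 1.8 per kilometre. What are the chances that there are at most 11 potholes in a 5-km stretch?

Over the interval, μ = 1.8 × 5 = 9 (a 5-km stretch = 5 kilometres).
P(N ≤ 11) = Σ_{j=0}^{11} e^(−μ) μ^j/j! ≈ 0.8030.

0.8030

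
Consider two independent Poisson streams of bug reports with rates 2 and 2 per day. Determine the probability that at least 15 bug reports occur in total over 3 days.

Independent Poisson processes superpose: combined rate λ = 2 + 2 = 4 per day.
Over the interval, μ = 4 × 3 = 12 (3 days).
P(N ≥ 15) = 1 − P(N ≤ 14) ≈ 0.2280.

0.2280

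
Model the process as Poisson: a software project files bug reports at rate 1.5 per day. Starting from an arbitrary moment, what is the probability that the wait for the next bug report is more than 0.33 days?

0.6096

The wait for the next event is exponential with rate λ = 1.5 per day.
P(T > 0.33) = e^(−λt) = e^(−1.5 × 0.33) = e^(−0.495) ≈ 0.6096.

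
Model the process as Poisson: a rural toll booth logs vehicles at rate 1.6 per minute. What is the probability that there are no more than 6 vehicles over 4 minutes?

0.5423

Over the interval, μ = 1.6 × 4 = 6.4 (4 minutes).
P(N ≤ 6) = Σ_{j=0}^{6} e^(−μ) μ^j/j! ≈ 0.5423.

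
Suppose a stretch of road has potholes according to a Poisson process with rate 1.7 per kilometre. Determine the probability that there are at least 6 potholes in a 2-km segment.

0.1295

Over the interval, μ = 1.7 × 2 = 3.4 (a 2-km segment = 2 kilometres).
P(N ≥ 6) = 1 − P(N ≤ 5) = 1 − Σ_{j=0}^{5} e^(−μ) μ^j/j! ≈ 0.1295.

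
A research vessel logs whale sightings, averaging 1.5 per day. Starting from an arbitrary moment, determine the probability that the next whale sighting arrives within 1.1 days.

0.8080

Inter-arrival times are exponential with rate λ = 1.5 per day.
P(T ≤ 1.1) = 1 − e^(−λt) = 1 − e^(−1.5 × 1.1) = 1 − e^(−1.65) ≈ 0.8080.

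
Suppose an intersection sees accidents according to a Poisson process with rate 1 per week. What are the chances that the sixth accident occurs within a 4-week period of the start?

0.2149

Over the interval, μ = 1 × 4 = 4 (a 4-week period = 4 weeks).
The sixth arrival falls in the interval iff at least 6 events occur there: P(S_6 ≤ t) = P(N ≥ 6) = 1 − P(N ≤ 5) ≈ 0.2149.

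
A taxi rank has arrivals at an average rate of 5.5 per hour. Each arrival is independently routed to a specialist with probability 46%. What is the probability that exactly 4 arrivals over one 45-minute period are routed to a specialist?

0.0810

Thinning: the arrivals that are routed to a specialist themselves form a Poisson process with rate 0.46 × 5.5 = 2.53 per hour.
Over the interval, μ = 2.53 × 0.75 = 1.8975 (a 45-minute period = 0.75 hours).
P(N = 4) = e^(−1.8975) · 1.8975^4/4! ≈ 0.0810.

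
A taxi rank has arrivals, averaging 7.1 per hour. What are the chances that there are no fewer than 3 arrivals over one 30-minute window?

Over the interval, μ = 7.1 × 0.5 = 3.55 (a 30-minute window = 0.5 hours).
P(N ≥ 3) = 1 − P(N ≤ 2) = 1 − Σ_{j=0}^{2} e^(−μ) μ^j/j! ≈ 0.6883.

0.6883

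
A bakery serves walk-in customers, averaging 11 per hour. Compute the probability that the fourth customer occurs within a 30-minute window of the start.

Over the interval, μ = 11 × 0.5 = 5.5 (a 30-minute window = 0.5 hours).
The fourth arrival falls in the interval iff at least 4 events occur there: P(S_4 ≤ t) = P(N ≥ 4) = 1 − P(N ≤ 3) ≈ 0.7983.

0.7983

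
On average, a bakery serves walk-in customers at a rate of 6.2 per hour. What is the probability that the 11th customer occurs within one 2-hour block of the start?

Over the interval, μ = 6.2 × 2 = 12.4 (a 2-hour block = 2 hours).
The 11th arrival falls in the interval iff at least 11 events occur there: P(S_11 ≤ t) = P(N ≥ 11) = 1 − P(N ≤ 10) ≈ 0.6933.

0.6933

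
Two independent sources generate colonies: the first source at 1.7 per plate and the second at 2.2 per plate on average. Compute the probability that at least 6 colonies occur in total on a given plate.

Independent Poisson processes superpose: combined rate λ = 1.7 + 2.2 = 3.9 per plate.
So μ = 3.9.
P(N ≥ 6) = 1 − P(N ≤ 5) ≈ 0.1994.

0.1994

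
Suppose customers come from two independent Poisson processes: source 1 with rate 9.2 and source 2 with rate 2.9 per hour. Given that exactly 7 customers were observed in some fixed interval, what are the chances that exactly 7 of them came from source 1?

Given the total, each event is independently from source 1 with probability p = λ_1/(λ_1+λ_2) = 9.2/12.1 ≈ 0.7603.
So K ~ Binomial(7, 9.2/12.1): P(K = 7) = C(7,7) · (9.2/12.1)^7 · (2.9/12.1)^0 ≈ 0.1469.

0.1469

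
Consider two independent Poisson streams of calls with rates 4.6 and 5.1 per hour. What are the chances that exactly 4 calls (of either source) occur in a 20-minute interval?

Independent Poisson processes superpose: combined rate λ = 4.6 + 5.1 = 9.7 per hour.
Over the interval, μ = 9.7 × 1/3 ≈ 3.23333 (a 20-minute interval = 1/3 hours).
P(N = 4) = e^(−3.23333) · 3.23333^4/4! ≈ 0.1795.

0.1795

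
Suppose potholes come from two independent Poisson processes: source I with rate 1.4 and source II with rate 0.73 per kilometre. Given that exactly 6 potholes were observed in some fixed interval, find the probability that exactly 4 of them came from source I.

Given the total, each event is independently from source I with probability p = λ_I/(λ_I+λ_II) = 1.4/2.13 ≈ 0.6573.
So K ~ Binomial(6, 1.4/2.13): P(K = 4) = C(6,4) · (1.4/2.13)^4 · (0.73/2.13)^2 ≈ 0.3288.

0.3288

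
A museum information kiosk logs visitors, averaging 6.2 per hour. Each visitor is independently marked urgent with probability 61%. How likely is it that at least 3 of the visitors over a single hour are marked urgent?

0.7282

Thinning: the visitors that are marked urgent themselves form a Poisson process with rate 0.61 × 6.2 = 3.782 per hour.
So μ = 3.782.
P(N ≥ 3) = 1 − P(N ≤ 2) ≈ 0.7282.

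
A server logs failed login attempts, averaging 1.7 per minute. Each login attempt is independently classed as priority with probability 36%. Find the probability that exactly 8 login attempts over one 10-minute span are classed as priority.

Thinning: the login attempts that are classed as priority themselves form a Poisson process with rate 0.36 × 1.7 = 0.612 per minute.
Over the interval, μ = 0.612 × 10 = 6.12 (a 10-minute span = 10 minutes).
P(N = 8) = e^(−6.12) · 6.12^8/8! ≈ 0.1073.

0.1073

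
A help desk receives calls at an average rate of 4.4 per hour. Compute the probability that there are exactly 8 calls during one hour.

0.0428

With mean μ = 4.4 per hour,
P(N = 8) = e^(−μ) μ^8/8! = e^(−4.4) · 4.4^8/40320 ≈ 0.0428.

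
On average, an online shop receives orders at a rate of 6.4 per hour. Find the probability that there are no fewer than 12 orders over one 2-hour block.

0.6262

Over the interval, μ = 6.4 × 2 = 12.8 (a 2-hour block = 2 hours).
P(N ≥ 12) = 1 − P(N ≤ 11) = 1 − Σ_{j=0}^{11} e^(−μ) μ^j/j! ≈ 0.6262.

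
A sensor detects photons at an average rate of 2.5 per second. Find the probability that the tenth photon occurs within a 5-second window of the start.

Over the interval, μ = 2.5 × 5 = 12.5 (a 5-second window = 5 seconds).
The tenth arrival falls in the interval iff at least 10 events occur there: P(S_10 ≤ t) = P(N ≥ 10) = 1 − P(N ≤ 9) ≈ 0.7986.

0.7986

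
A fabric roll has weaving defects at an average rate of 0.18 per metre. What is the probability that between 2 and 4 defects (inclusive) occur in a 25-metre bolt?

Over the interval, μ = 0.18 × 25 = 4.5 (a 25-metre bolt = 25 metres).
P(2 ≤ N ≤ 4) = Σ_{j=2}^{4} e^(−4.5) · 4.5^j/j! ≈ 0.4710.

0.4710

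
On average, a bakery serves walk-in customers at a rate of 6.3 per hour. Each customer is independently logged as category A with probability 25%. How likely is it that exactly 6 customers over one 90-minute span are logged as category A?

0.0227

Thinning: the customers that are logged as category A themselves form a Poisson process with rate 0.25 × 6.3 = 1.575 per hour.
Over the interval, μ = 1.575 × 1.5 = 2.3625 (a 90-minute span = 1.5 hours).
P(N = 6) = e^(−2.3625) · 2.3625^6/6! ≈ 0.0227.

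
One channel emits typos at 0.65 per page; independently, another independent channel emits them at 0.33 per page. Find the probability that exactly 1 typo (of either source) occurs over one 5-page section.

Independent Poisson processes superpose: combined rate λ = 0.65 + 0.33 = 0.98 per page.
Over the interval, μ = 0.98 × 5 = 4.9 (a 5-page section = 5 pages).
P(N = 1) = e^(−4.9) · 4.9^1/1! ≈ 0.0365.

0.0365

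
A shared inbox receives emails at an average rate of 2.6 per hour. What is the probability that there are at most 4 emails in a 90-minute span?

Over the interval, μ = 2.6 × 1.5 = 3.9 (a 90-minute span = 1.5 hours).
P(N ≤ 4) = Σ_{j=0}^{4} e^(−μ) μ^j/j! ≈ 0.6484.

0.6484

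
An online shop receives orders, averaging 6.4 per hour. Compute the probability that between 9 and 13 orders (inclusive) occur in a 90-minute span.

0.5122

Over the interval, μ = 6.4 × 1.5 = 9.6 (a 90-minute span = 1.5 hours).
P(9 ≤ N ≤ 13) = Σ_{j=9}^{13} e^(−9.6) · 9.6^j/j! ≈ 0.5122.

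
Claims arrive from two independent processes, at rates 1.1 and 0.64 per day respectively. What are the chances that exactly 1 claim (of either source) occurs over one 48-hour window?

0.1072

Independent Poisson processes superpose: combined rate λ = 1.1 + 0.64 = 1.74 per day.
Over the interval, μ = 1.74 × 2 = 3.48 (a 48-hour window = 2 days).
P(N = 1) = e^(−3.48) · 3.48^1/1! ≈ 0.1072.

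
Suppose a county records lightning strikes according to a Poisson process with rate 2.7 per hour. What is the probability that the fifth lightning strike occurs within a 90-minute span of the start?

0.3809

Over the interval, μ = 2.7 × 1.5 = 4.05 (a 90-minute span = 1.5 hours).
The fifth arrival falls in the interval iff at least 5 events occur there: P(S_5 ≤ t) = P(N ≥ 5) = 1 − P(N ≤ 4) ≈ 0.3809.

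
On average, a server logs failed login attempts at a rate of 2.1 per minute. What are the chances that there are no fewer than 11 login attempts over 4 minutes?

0.2257

Over the interval, μ = 2.1 × 4 = 8.4 (4 minutes).
P(N ≥ 11) = 1 − P(N ≤ 10) = 1 − Σ_{j=0}^{10} e^(−μ) μ^j/j! ≈ 0.2257.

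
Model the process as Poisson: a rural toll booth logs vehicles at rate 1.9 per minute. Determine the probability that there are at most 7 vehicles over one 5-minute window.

0.2687

Over the interval, μ = 1.9 × 5 = 9.5 (a 5-minute window = 5 minutes).
P(N ≤ 7) = Σ_{j=0}^{7} e^(−μ) μ^j/j! ≈ 0.2687.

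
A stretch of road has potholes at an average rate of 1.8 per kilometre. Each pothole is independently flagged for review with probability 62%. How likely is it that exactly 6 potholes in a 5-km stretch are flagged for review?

0.1582

Thinning: the potholes that are flagged for review themselves form a Poisson process with rate 0.62 × 1.8 = 1.116 per kilometre.
Over the interval, μ = 1.116 × 5 = 5.58 (a 5-km stretch = 5 kilometres).
P(N = 6) = e^(−5.58) · 5.58^6/6! ≈ 0.1582.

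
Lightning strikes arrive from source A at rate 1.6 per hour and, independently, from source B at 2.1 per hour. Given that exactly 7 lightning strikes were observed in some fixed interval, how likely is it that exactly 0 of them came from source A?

0.0190

Given the total, each event is independently from source A with probability p = λ_A/(λ_A+λ_B) = 1.6/3.7 ≈ 0.4324.
So K ~ Binomial(7, 1.6/3.7): P(K = 0) = C(7,0) · (1.6/3.7)^0 · (2.1/3.7)^7 ≈ 0.0190.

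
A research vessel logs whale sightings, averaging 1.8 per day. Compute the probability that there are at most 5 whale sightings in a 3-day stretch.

0.5461

Over the interval, μ = 1.8 × 3 = 5.4 (a 3-day stretch = 3 days).
P(N ≤ 5) = Σ_{j=0}^{5} e^(−μ) μ^j/j! ≈ 0.5461.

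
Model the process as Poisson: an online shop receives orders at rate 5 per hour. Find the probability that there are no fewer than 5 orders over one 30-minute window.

Over the interval, μ = 5 × 0.5 = 2.5 (a 30-minute window = 0.5 hours).
P(N ≥ 5) = 1 − P(N ≤ 4) = 1 − Σ_{j=0}^{4} e^(−μ) μ^j/j! ≈ 0.1088.

0.1088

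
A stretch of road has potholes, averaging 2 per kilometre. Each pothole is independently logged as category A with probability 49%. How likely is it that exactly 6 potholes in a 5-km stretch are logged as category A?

Thinning: the potholes that are logged as category A themselves form a Poisson process with rate 0.49 × 2 = 0.98 per kilometre.
Over the interval, μ = 0.98 × 5 = 4.9 (a 5-km stretch = 5 kilometres).
P(N = 6) = e^(−4.9) · 4.9^6/6! ≈ 0.1432.

0.1432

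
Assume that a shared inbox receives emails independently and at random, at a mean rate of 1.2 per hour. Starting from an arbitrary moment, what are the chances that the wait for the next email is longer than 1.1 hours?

The wait for the next event is exponential with rate λ = 1.2 per hour.
P(T > 1.1) = e^(−λt) = e^(−1.2 × 1.1) = e^(−1.32) ≈ 0.2671.

0.2671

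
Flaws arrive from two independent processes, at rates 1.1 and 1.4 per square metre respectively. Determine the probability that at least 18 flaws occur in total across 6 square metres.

0.2511

Independent Poisson processes superpose: combined rate λ = 1.1 + 1.4 = 2.5 per square metre.
Over the interval, μ = 2.5 × 6 = 15 (6 square metres).
P(N ≥ 18) = 1 − P(N ≤ 17) ≈ 0.2511.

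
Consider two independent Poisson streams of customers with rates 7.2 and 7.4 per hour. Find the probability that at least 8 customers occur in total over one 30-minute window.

0.4459

Independent Poisson processes superpose: combined rate λ = 7.2 + 7.4 = 14.6 per hour.
Over the interval, μ = 14.6 × 0.5 = 7.3 (a 30-minute window = 0.5 hours).
P(N ≥ 8) = 1 − P(N ≤ 7) ≈ 0.4459.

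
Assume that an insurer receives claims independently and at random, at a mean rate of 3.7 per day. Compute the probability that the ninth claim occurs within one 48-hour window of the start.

Over the interval, μ = 3.7 × 2 = 7.4 (a 48-hour window = 2 days).
The ninth arrival falls in the interval iff at least 9 events occur there: P(S_9 ≤ t) = P(N ≥ 9) = 1 − P(N ≤ 8) ≈ 0.3243.

0.3243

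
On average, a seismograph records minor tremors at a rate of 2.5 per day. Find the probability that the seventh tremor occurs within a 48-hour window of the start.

0.2378

Over the interval, μ = 2.5 × 2 = 5 (a 48-hour window = 2 days).
The seventh arrival falls in the interval iff at least 7 events occur there: P(S_7 ≤ t) = P(N ≥ 7) = 1 − P(N ≤ 6) ≈ 0.2378.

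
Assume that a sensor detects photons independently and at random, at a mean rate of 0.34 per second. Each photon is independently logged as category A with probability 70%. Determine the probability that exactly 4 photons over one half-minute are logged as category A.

Thinning: the photons that are logged as category A themselves form a Poisson process with rate 0.7 × 0.34 = 0.238 per second.
Over the interval, μ = 0.238 × 30 = 7.14 (a half-minute = 30 seconds).
P(N = 4) = e^(−7.14) · 7.14^4/4! ≈ 0.0858.

0.0858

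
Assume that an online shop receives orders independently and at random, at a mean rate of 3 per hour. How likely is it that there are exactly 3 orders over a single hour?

With mean μ = 3 per hour,
P(N = 3) = e^(−μ) μ^3/3! = e^(−3) · 3^3/6 ≈ 0.2240.

0.2240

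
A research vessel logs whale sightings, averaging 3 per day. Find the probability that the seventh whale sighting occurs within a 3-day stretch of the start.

0.7932

Over the interval, μ = 3 × 3 = 9 (a 3-day stretch = 3 days).
The seventh arrival falls in the interval iff at least 7 events occur there: P(S_7 ≤ t) = P(N ≥ 7) = 1 − P(N ≤ 6) ≈ 0.7932.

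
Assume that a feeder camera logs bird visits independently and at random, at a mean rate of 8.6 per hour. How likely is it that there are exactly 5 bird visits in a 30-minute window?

Over the interval, μ = 8.6 × 0.5 = 4.3 (a 30-minute window = 0.5 hours).
P(N = 5) = e^(−μ) μ^5/5! = e^(−4.3) · 4.3^5/120 ≈ 0.1662.

0.1662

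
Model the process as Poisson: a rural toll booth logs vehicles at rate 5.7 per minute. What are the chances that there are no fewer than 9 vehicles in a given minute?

With mean μ = 5.7 per minute,
P(N ≥ 9) = 1 − P(N ≤ 8) = 1 − Σ_{j=0}^{8} e^(−μ) μ^j/j! ≈ 0.1234.

0.1234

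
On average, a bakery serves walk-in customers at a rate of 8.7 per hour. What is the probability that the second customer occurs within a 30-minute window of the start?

Over the interval, μ = 8.7 × 0.5 = 4.35 (a 30-minute window = 0.5 hours).
The second arrival falls in the interval iff at least 2 events occur there: P(S_2 ≤ t) = P(N ≥ 2) = 1 − P(N ≤ 1) ≈ 0.9309.

0.9309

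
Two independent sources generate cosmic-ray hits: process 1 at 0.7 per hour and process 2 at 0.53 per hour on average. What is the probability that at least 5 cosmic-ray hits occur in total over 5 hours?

Independent Poisson processes superpose: combined rate λ = 0.7 + 0.53 = 1.23 per hour.
Over the interval, μ = 1.23 × 5 = 6.15 (5 hours).
P(N ≥ 5) = 1 − P(N ≤ 4) ≈ 0.7345.

0.7345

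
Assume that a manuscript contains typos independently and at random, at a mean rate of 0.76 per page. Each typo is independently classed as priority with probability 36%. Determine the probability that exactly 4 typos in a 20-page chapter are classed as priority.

Thinning: the typos that are classed as priority themselves form a Poisson process with rate 0.36 × 0.76 = 0.2736 per page.
Over the interval, μ = 0.2736 × 20 = 5.472 (a 20-page chapter = 20 pages).
P(N = 4) = e^(−5.472) · 5.472^4/4! ≈ 0.1570.

0.1570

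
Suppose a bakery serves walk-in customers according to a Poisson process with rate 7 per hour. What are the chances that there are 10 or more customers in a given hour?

0.1695

With mean μ = 7 per hour,
P(N ≥ 10) = 1 − P(N ≤ 9) = 1 − Σ_{j=0}^{9} e^(−μ) μ^j/j! ≈ 0.1695.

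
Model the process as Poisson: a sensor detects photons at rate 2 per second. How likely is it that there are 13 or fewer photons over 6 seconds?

0.6815

Over the interval, μ = 2 × 6 = 12 (6 seconds).
P(N ≤ 13) = Σ_{j=0}^{13} e^(−μ) μ^j/j! ≈ 0.6815.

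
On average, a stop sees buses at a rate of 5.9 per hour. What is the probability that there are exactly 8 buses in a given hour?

0.0998

With mean μ = 5.9 per hour,
P(N = 8) = e^(−μ) μ^8/8! = e^(−5.9) · 5.9^8/40320 ≈ 0.0998.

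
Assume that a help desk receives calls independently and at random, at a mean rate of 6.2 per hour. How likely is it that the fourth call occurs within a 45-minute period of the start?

Over the interval, μ = 6.2 × 0.75 = 4.65 (a 45-minute period = 0.75 hours).
The fourth arrival falls in the interval iff at least 4 events occur there: P(S_4 ≤ t) = P(N ≥ 4) = 1 − P(N ≤ 3) ≈ 0.6824.

0.6824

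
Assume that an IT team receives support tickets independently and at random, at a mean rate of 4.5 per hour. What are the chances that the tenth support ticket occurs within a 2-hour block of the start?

Over the interval, μ = 4.5 × 2 = 9 (a 2-hour block = 2 hours).
The tenth arrival falls in the interval iff at least 10 events occur there: P(S_10 ≤ t) = P(N ≥ 10) = 1 − P(N ≤ 9) ≈ 0.4126.

0.4126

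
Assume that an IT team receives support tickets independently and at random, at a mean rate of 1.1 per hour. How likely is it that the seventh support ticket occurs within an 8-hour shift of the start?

Over the interval, μ = 1.1 × 8 = 8.8 (an 8-hour shift = 8 hours).
The seventh arrival falls in the interval iff at least 7 events occur there: P(S_7 ≤ t) = P(N ≥ 7) = 1 − P(N ≤ 6) ≈ 0.7744.

0.7744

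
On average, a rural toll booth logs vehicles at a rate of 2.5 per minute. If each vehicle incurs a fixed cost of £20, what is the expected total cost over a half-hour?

£1500

E[N] = 2.5 × 30 = 75 (a half-hour = 30 minutes); E[cost] = 75 × £20 = £1500.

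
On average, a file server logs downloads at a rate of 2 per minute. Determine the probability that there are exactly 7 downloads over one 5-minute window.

0.0901

Over the interval, μ = 2 × 5 = 10 (a 5-minute window = 5 minutes).
P(N = 7) = e^(−μ) μ^7/7! = e^(−10) · 10^7/5040 ≈ 0.0901.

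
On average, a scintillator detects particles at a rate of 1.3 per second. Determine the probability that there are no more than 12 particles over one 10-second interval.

0.4631

Over the interval, μ = 1.3 × 10 = 13 (a 10-second interval = 10 seconds).
P(N ≤ 12) = Σ_{j=0}^{12} e^(−μ) μ^j/j! ≈ 0.4631.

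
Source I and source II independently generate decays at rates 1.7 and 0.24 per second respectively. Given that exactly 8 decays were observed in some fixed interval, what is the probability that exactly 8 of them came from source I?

Given the total, each event is independently from source I with probability p = λ_I/(λ_I+λ_II) = 1.7/1.94 ≈ 0.8763.
So K ~ Binomial(8, 1.7/1.94): P(K = 8) = C(8,8) · (1.7/1.94)^8 · (0.24/1.94)^0 ≈ 0.3477.

0.3477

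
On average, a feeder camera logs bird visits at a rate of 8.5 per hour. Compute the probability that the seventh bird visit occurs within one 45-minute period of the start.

0.4537

Over the interval, μ = 8.5 × 0.75 = 6.375 (a 45-minute period = 0.75 hours).
The seventh arrival falls in the interval iff at least 7 events occur there: P(S_7 ≤ t) = P(N ≥ 7) = 1 − P(N ≤ 6) ≈ 0.4537.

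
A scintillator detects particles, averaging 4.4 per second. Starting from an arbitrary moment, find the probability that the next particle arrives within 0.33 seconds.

0.7659

Inter-arrival times are exponential with rate λ = 4.4 per second.
P(T ≤ 0.33) = 1 − e^(−λt) = 1 − e^(−4.4 × 0.33) = 1 − e^(−1.452) ≈ 0.7659.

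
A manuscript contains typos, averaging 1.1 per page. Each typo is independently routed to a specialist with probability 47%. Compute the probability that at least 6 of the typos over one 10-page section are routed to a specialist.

0.4138

Thinning: the typos that are routed to a specialist themselves form a Poisson process with rate 0.47 × 1.1 = 0.517 per page.
Over the interval, μ = 0.517 × 10 = 5.17 (a 10-page section = 10 pages).
P(N ≥ 6) = 1 − P(N ≤ 5) ≈ 0.4138.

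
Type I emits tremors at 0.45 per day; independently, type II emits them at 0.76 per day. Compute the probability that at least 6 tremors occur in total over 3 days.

0.1600

Independent Poisson processes superpose: combined rate λ = 0.45 + 0.76 = 1.21 per day.
Over the interval, μ = 1.21 × 3 = 3.63 (3 days).
P(N ≥ 6) = 1 − P(N ≤ 5) ≈ 0.1600.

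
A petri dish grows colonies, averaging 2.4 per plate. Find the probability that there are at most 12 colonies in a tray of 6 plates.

Over the interval, μ = 2.4 × 6 = 14.4 (a tray of 6 plates = 6 plates).
P(N ≤ 12) = Σ_{j=0}^{12} e^(−μ) μ^j/j! ≈ 0.3203.

0.3203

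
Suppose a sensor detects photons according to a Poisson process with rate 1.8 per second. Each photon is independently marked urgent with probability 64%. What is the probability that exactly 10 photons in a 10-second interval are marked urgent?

0.1126

Thinning: the photons that are marked urgent themselves form a Poisson process with rate 0.64 × 1.8 = 1.152 per second.
Over the interval, μ = 1.152 × 10 = 11.52 (a 10-second interval = 10 seconds).
P(N = 10) = e^(−11.52) · 11.52^10/10! ≈ 0.1126.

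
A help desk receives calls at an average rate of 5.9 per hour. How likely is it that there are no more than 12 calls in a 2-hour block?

Over the interval, μ = 5.9 × 2 = 11.8 (a 2-hour block = 2 hours).
P(N ≤ 12) = Σ_{j=0}^{12} e^(−μ) μ^j/j! ≈ 0.5988.

0.5988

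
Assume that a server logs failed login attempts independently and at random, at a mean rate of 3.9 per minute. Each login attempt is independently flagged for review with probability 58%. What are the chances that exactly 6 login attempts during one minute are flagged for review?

0.0194

Thinning: the login attempts that are flagged for review themselves form a Poisson process with rate 0.58 × 3.9 = 2.262 per minute.
So μ = 2.262.
P(N = 6) = e^(−2.262) · 2.262^6/6! ≈ 0.0194.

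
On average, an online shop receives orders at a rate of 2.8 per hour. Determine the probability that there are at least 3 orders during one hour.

With mean μ = 2.8 per hour,
P(N ≥ 3) = 1 − P(N ≤ 2) = 1 − Σ_{j=0}^{2} e^(−μ) μ^j/j! ≈ 0.5305.

0.5305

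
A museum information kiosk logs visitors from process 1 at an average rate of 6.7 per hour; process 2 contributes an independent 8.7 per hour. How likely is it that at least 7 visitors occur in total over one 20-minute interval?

0.2576

Independent Poisson processes superpose: combined rate λ = 6.7 + 8.7 = 15.4 per hour.
Over the interval, μ = 15.4 × 1/3 ≈ 5.13333 (a 20-minute interval = 1/3 hours).
P(N ≥ 7) = 1 − P(N ≤ 6) ≈ 0.2576.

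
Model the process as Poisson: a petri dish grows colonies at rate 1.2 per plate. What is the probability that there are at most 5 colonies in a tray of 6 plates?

0.2759

Over the interval, μ = 1.2 × 6 = 7.2 (a tray of 6 plates = 6 plates).
P(N ≤ 5) = Σ_{j=0}^{5} e^(−μ) μ^j/j! ≈ 0.2759.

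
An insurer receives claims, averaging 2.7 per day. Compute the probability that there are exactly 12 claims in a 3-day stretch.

0.0505

Over the interval, μ = 2.7 × 3 = 8.1 (a 3-day stretch = 3 days).
P(N = 12) = e^(−μ) μ^12/12! = e^(−8.1) · 8.1^12/479001600 ≈ 0.0505.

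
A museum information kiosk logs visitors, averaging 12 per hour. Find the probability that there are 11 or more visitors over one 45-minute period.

Over the interval, μ = 12 × 0.75 = 9 (a 45-minute period = 0.75 hours).
P(N ≥ 11) = 1 − P(N ≤ 10) = 1 − Σ_{j=0}^{10} e^(−μ) μ^j/j! ≈ 0.2940.

0.2940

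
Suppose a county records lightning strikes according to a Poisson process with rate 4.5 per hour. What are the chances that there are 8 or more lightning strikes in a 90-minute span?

Over the interval, μ = 4.5 × 1.5 = 6.75 (a 90-minute span = 1.5 hours).
P(N ≥ 8) = 1 − P(N ≤ 7) = 1 − Σ_{j=0}^{7} e^(−μ) μ^j/j! ≈ 0.3641.

0.3641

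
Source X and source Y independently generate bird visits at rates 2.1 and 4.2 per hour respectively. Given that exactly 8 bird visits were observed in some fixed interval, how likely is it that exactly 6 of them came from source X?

Given the total, each event is independently from source X with probability p = λ_X/(λ_X+λ_Y) = 2.1/6.3 ≈ 0.3333.
So K ~ Binomial(8, 2.1/6.3): P(K = 6) = C(8,6) · (2.1/6.3)^6 · (4.2/6.3)^2 ≈ 0.0171.

0.0171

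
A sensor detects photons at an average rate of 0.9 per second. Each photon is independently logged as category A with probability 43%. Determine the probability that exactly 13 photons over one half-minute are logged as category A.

0.1015

Thinning: the photons that are logged as category A themselves form a Poisson process with rate 0.43 × 0.9 = 0.387 per second.
Over the interval, μ = 0.387 × 30 = 11.61 (a half-minute = 30 seconds).
P(N = 13) = e^(−11.61) · 11.61^13/13! ≈ 0.1015.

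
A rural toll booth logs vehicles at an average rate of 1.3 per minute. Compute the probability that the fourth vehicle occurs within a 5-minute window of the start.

0.8882

Over the interval, μ = 1.3 × 5 = 6.5 (a 5-minute window = 5 minutes).
The fourth arrival falls in the interval iff at least 4 events occur there: P(S_4 ≤ t) = P(N ≥ 4) = 1 − P(N ≤ 3) ≈ 0.8882.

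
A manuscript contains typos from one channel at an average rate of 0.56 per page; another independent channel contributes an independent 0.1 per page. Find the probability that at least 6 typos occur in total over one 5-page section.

0.1171

Independent Poisson processes superpose: combined rate λ = 0.56 + 0.1 = 0.66 per page.
Over the interval, μ = 0.66 × 5 = 3.3 (a 5-page section = 5 pages).
P(N ≥ 6) = 1 − P(N ≤ 5) ≈ 0.1171.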